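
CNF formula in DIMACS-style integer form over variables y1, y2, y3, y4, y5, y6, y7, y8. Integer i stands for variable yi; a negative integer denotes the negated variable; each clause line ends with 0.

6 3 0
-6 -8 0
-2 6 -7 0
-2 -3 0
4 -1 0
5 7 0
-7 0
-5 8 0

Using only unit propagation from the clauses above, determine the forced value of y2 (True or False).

False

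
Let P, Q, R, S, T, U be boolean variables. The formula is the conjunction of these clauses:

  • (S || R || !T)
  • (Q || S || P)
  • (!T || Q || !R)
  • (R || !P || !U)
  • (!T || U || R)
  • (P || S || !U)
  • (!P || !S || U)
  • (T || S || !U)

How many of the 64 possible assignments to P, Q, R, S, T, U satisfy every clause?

Split on S, then U.
  S=T, U=T: 10 of the 16 assignments to (P,Q,R,T) work.
  S=T, U=F: 5 of the 16 assignments to (P,Q,R,T) work.
  S=F, U=T: remaining (P,Q,R,T) ∈ {(T,T,T,T)} — 1.
  S=F, U=F: 8 of the 16 assignments to (P,Q,R,T) work.
Total: 10 + 5 + 1 + 8 = 24.

24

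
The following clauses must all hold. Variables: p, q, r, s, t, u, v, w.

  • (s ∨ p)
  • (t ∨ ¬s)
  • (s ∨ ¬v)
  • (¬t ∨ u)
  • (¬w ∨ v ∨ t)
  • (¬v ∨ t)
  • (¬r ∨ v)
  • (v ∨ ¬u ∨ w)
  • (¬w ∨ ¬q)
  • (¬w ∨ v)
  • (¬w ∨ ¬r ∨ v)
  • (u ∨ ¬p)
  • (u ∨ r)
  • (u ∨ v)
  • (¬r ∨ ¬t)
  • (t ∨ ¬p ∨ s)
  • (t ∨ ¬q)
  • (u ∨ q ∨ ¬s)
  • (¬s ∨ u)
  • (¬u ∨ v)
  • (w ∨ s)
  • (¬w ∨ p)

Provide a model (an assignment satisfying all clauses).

p = T, q = T, r = F, s = T, t = T, u = T, v = T, w = F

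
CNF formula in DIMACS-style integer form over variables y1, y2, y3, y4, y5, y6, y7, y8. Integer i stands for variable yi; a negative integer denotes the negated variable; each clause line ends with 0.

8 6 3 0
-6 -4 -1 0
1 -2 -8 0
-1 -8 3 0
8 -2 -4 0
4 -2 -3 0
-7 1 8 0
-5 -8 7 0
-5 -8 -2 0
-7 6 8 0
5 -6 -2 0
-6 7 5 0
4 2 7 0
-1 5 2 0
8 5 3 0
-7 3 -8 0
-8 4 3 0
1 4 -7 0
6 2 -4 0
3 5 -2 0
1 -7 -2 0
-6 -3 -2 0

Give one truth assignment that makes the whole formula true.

Branch on y1: take y1 = True.
Try y2 = False.
  then y5 is forced to True.
Branch on y3: take y3 = True.
For the remaining variables, y4 = False, y6 = False, y7 = True, y8 = True works.

y1=T, y2=F, y3=T, y4=F, y5=T, y6=F, y7=T, y8=T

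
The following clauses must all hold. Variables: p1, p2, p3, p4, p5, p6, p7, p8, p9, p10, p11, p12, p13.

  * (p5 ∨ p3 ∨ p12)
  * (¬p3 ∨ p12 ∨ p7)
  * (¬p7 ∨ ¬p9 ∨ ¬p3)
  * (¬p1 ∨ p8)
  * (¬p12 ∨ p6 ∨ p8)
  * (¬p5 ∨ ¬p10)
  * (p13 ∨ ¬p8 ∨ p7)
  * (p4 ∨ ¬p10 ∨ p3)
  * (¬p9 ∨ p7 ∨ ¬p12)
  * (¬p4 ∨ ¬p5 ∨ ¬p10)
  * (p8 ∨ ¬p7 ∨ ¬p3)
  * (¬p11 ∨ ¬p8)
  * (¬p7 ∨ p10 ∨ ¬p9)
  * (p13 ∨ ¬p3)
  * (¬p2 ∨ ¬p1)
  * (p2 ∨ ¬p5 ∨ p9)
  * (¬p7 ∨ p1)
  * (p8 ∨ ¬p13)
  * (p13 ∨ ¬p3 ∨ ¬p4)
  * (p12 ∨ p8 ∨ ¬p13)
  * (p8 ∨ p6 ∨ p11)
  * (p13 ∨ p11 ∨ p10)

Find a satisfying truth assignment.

p1 = F, p2 = F, p3 = F, p4 = T, p5 = F, p6 = F, p7 = F, p8 = T, p9 = F, p10 = T, p11 = F, p12 = T, p13 = T

Check each clause:
  1. (p3 ∨ p5 ∨ p12) — p12 is true.
  2. (p12 ∨ ¬p3 ∨ p7) — p12 is true.
  3. (¬p7 ∨ ¬p3 ∨ ¬p9) — ¬p7 is true.
  4. (¬p1 ∨ p8) — p8 is true.
  5. (¬p12 ∨ p8 ∨ p6) — p8 is true.
  6. (¬p10 ∨ ¬p5) — ¬p5 is true.
  7. (p13 ∨ p7 ∨ ¬p8) — p13 is true.
  8. (p4 ∨ ¬p10 ∨ p3) — p4 is true.
  9. (¬p12 ∨ ¬p9 ∨ p7) — ¬p9 is true.
  10. (¬p10 ∨ ¬p5 ∨ ¬p4) — ¬p5 is true.
  11. (p8 ∨ ¬p7 ∨ ¬p3) — p8 is true.
  12. (¬p11 ∨ ¬p8) — ¬p11 is true.
  13. (p10 ∨ ¬p9 ∨ ¬p7) — ¬p7 is true.
  14. (p13 ∨ ¬p3) — ¬p3 is true.
  15. (¬p2 ∨ ¬p1) — ¬p1 is true.
  16. (¬p5 ∨ p9 ∨ p2) — ¬p5 is true.
  17. (p1 ∨ ¬p7) — ¬p7 is true.
  18. (¬p13 ∨ p8) — p8 is true.
  19. (¬p4 ∨ p13 ∨ ¬p3) — p13 is true.
  20. (p8 ∨ p12 ∨ ¬p13) — p8 is true.
  21. (p11 ∨ p8 ∨ p6) — p8 is true.
  22. (p11 ∨ p13 ∨ p10) — p10 is true.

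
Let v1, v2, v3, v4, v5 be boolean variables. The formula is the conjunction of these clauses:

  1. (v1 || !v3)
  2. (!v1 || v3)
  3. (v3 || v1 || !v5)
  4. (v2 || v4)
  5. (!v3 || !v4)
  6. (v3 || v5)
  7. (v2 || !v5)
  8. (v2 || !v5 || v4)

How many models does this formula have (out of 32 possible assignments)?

Satisfying assignments:
  v1=1 v2=1 v3=1 v4=0 v5=0
  v1=1 v2=1 v3=1 v4=0 v5=1
Count: 2.

2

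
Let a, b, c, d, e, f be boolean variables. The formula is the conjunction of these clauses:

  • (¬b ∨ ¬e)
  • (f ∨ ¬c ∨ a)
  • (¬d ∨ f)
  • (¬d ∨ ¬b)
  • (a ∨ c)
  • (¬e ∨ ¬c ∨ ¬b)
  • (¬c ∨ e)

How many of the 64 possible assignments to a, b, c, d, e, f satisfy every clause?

Case analysis on c and b:
  c=T, b=T: a clause becomes empty — 0.
  c=T, b=F: 5 of the 16 assignments to (a,d,e,f) work.
  c=F, b=T: remaining (a,d,e,f) ∈ {(T,F,F,F); (T,F,F,T)} — 2.
  c=F, b=F: e free; 3 ways for (a,d,f) × 2^1 = 6.
Total: 0 + 5 + 2 + 6 = 13.

13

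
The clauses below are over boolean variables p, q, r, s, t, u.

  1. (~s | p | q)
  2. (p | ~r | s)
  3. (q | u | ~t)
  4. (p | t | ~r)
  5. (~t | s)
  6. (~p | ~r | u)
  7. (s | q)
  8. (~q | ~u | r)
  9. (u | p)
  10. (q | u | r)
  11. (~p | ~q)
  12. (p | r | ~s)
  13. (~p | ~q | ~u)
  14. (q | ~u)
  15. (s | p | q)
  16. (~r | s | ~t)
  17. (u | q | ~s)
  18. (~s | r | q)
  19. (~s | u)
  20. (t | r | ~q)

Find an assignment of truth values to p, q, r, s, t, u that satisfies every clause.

p=F, q=T, r=T, s=T, t=T, u=T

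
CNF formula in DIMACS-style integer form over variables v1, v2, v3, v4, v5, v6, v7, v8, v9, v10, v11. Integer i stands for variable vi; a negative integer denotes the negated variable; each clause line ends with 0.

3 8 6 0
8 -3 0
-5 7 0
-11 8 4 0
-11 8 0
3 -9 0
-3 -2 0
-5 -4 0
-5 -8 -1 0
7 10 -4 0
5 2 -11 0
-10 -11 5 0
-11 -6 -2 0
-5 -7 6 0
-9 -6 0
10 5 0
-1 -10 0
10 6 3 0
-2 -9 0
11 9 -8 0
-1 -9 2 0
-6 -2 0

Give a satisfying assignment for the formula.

Pure literal: v1 appears only negated; assign v1 = False.
Try v2 = False.
Set v3 = True and propagate.
  then v8 is forced to True.
Set v4 = True and propagate.
  then v5 is forced to False.
  then v11 is forced to False.
  then v10 is forced to True.
  then v9 is forced to True.
  then v6 is forced to False.
v7 is now unconstrained; take v7 = True.

v1=False, v2=False, v3=True, v4=True, v5=False, v6=False, v7=True, v8=True, v9=True, v10=True, v11=False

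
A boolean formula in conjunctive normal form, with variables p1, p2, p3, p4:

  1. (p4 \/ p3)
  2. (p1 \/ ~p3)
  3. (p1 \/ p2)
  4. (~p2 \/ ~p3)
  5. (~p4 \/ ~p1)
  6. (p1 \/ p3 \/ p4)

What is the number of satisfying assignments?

2

Satisfying assignments:
  p1=F p2=T p3=F p4=T
  p1=T p2=F p3=T p4=F
Count: 2.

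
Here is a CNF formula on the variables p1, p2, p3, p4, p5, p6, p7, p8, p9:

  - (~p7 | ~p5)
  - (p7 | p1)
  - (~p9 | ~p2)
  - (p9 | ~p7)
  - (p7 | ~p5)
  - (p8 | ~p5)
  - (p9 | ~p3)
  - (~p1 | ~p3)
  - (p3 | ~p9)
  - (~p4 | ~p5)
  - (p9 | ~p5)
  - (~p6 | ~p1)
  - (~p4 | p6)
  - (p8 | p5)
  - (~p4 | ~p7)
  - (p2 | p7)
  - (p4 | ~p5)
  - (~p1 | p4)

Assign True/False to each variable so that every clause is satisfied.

p1=False, p2=False, p3=True, p4=False, p5=False, p6=False, p7=True, p8=True, p9=True

Pure literal: p8 appears only positively; assign p8 = True.
Branch on p1: take p1 = False.
  then p7 is forced to True.
  then p5 is forced to False.
  then p9 is forced to True.
  then p2 is forced to False.
  then p3 is forced to True.
  then p4 is forced to False.
p6 is now unconstrained; take p6 = False.
Every clause has at least one true literal under this assignment.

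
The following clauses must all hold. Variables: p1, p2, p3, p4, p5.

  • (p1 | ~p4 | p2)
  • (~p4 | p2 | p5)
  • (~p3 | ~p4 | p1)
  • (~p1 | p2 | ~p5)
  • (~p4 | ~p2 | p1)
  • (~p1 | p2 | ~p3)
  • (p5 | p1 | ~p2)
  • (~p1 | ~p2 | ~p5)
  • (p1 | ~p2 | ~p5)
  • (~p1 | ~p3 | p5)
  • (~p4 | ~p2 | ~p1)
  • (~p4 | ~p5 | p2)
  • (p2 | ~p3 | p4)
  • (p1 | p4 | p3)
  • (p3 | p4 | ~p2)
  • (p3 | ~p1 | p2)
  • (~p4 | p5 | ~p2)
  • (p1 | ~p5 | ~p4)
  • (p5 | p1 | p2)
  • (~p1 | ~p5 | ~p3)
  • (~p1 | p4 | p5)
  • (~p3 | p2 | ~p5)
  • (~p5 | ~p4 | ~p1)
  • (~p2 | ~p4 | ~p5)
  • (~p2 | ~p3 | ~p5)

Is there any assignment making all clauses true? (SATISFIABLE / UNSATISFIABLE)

UNSATISFIABLE

p2 = True:
  p1 = True:
    propagation gives p5=False, p3=False, p4=False; an empty clause results — contradiction.
  p1 = False:
    propagation gives p4=False, p5=True; an empty clause results — contradiction.
p2 = False:
  p1 = True:
    propagation gives p5=False, p4=False; an empty clause results — contradiction.
  p1 = False:
    propagation gives p4=False, p3=False; an empty clause results — contradiction.
Every branch closes, so no satisfying assignment exists.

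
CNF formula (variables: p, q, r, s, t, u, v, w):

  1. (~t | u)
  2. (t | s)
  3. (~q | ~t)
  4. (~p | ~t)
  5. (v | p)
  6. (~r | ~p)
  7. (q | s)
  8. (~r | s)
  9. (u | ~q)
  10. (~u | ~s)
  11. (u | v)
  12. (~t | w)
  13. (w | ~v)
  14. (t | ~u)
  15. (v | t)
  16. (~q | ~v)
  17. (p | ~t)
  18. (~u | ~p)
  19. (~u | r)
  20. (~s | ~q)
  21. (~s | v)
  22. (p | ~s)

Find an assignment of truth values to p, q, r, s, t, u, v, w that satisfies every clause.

p = 1, q = 0, r = 0, s = 1, t = 0, u = 0, v = 1, w = 1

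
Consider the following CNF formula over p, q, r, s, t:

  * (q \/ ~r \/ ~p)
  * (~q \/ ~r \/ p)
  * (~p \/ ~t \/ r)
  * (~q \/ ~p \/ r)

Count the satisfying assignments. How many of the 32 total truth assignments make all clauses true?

18

Case analysis on p and r:
  p=T, r=T: remaining (q,s,t) ∈ {(T,F,F); (T,F,T); (T,T,F); (T,T,T)} — 4.
  p=T, r=F: remaining (q,s,t) ∈ {(F,F,F); (F,T,F)} — 2.
  p=F, r=T: remaining (q,s,t) ∈ {(F,F,F); (F,F,T); (F,T,F); (F,T,T)} — 4.
  p=F, r=F: q, s, t free → 2^3 = 8.
Total: 4 + 2 + 4 + 8 = 18.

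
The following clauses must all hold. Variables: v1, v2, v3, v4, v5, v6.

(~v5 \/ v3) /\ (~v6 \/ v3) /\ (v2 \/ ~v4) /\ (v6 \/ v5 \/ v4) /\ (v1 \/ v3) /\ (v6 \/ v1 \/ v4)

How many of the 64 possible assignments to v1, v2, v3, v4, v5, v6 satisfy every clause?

19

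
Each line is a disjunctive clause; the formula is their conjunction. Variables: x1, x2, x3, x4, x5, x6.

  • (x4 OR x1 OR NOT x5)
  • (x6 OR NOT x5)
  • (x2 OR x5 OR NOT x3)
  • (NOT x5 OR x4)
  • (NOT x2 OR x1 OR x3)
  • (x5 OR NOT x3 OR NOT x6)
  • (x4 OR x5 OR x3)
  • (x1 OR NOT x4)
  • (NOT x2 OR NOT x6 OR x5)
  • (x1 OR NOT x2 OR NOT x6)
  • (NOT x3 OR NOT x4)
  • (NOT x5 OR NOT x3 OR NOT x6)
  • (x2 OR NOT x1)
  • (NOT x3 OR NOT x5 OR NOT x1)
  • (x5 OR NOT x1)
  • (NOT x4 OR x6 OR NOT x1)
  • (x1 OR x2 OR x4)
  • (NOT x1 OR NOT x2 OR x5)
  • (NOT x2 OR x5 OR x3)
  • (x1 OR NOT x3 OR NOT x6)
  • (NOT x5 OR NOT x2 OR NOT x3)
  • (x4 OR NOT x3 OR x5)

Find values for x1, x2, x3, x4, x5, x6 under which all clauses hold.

x1=True  x2=True  x3=False  x4=True  x5=True  x6=True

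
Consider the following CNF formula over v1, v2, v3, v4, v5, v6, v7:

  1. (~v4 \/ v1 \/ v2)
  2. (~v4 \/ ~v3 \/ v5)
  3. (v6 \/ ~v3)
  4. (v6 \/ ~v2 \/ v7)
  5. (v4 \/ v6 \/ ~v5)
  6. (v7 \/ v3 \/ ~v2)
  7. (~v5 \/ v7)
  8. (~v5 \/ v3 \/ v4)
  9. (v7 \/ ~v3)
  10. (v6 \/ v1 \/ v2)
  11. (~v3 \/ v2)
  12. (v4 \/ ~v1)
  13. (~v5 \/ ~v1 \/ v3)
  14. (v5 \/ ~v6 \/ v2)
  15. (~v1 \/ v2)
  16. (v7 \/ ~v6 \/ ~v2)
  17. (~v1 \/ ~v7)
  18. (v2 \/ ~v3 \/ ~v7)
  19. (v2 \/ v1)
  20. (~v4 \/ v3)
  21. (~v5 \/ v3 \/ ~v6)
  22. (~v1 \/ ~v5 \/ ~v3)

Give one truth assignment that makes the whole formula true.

v1=False, v2=True, v3=True, v4=True, v5=True, v6=True, v7=True

Check each clause:
  1. (v1 \/ v2 \/ ~v4) — v2 is true.
  2. (v5 \/ ~v3 \/ ~v4) — v5 is true.
  3. (~v3 \/ v6) — v6 is true.
  4. (v6 \/ ~v2 \/ v7) — v6 is true.
  5. (v4 \/ v6 \/ ~v5) — v4 is true.
  6. (v7 \/ v3 \/ ~v2) — v3 is true.
  7. (v7 \/ ~v5) — v7 is true.
  8. (~v5 \/ v3 \/ v4) — v3 is true.
  9. (v7 \/ ~v3) — v7 is true.
  10. (v2 \/ v6 \/ v1) — v2 is true.
  11. (v2 \/ ~v3) — v2 is true.
  12. (v4 \/ ~v1) — v4 is true.
  13. (~v1 \/ ~v5 \/ v3) — v3 is true.
  14. (v5 \/ ~v6 \/ v2) — v2 is true.
  15. (~v1 \/ v2) — v2 is true.
  16. (v7 \/ ~v6 \/ ~v2) — v7 is true.
  17. (~v7 \/ ~v1) — ~v1 is true.
  18. (v2 \/ ~v7 \/ ~v3) — v2 is true.
  19. (v1 \/ v2) — v2 is true.
  20. (~v4 \/ v3) — v3 is true.
  21. (v3 \/ ~v6 \/ ~v5) — v3 is true.
  22. (~v1 \/ ~v5 \/ ~v3) — ~v1 is true.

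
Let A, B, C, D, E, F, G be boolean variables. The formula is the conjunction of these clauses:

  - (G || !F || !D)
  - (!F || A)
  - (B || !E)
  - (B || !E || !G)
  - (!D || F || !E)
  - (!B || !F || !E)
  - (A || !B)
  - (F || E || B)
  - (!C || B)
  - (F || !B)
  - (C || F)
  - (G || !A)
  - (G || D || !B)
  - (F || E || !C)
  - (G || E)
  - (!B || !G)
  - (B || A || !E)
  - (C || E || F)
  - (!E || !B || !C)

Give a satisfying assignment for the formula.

Branch on A: take A = True.
  then G is forced to True.
  then B is forced to False.
  then E is forced to False.
  then F is forced to True.
  then C is forced to False.
D is now unconstrained; take D = True.
Every clause has at least one true literal under this assignment.

A=1  B=0  C=0  D=1  E=0  F=1  G=1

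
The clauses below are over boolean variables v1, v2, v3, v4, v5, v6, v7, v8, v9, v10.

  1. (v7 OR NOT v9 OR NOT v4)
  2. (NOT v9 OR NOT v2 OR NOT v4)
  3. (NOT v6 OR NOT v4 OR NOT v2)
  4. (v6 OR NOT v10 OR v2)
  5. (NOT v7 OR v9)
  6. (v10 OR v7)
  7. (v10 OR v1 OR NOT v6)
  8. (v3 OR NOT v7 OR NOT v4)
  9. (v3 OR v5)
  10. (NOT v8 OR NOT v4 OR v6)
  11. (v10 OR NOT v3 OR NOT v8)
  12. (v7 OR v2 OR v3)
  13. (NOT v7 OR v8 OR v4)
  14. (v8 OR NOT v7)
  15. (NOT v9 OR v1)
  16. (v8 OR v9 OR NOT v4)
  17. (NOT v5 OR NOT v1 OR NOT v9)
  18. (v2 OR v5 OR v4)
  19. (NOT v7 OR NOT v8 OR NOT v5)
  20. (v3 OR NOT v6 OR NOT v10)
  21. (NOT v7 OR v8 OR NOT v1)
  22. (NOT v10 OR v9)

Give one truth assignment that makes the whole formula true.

v1=True, v2=True, v3=True, v4=False, v5=False, v6=False, v7=False, v8=False, v9=True, v10=True

Set v1 = True and propagate.
The remaining clauses are satisfied by v2 = True, v3 = True, v4 = False, v5 = False, v6 = False, v7 = False, v8 = False, v9 = True, v10 = True.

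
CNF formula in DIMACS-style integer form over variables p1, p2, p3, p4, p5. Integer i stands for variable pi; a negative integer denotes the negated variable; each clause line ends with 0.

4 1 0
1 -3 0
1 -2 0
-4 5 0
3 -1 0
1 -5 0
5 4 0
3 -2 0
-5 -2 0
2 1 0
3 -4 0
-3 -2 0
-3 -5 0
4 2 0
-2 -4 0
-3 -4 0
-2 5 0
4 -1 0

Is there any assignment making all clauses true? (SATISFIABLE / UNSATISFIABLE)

p2 = True:
  propagation gives p1=True, p3=True; an empty clause results — contradiction.
p2 = False:
  propagation gives p1=True, p3=True, p5=False, p4=False; an empty clause results — contradiction.
Every branch closes, so no satisfying assignment exists.

UNSATISFIABLE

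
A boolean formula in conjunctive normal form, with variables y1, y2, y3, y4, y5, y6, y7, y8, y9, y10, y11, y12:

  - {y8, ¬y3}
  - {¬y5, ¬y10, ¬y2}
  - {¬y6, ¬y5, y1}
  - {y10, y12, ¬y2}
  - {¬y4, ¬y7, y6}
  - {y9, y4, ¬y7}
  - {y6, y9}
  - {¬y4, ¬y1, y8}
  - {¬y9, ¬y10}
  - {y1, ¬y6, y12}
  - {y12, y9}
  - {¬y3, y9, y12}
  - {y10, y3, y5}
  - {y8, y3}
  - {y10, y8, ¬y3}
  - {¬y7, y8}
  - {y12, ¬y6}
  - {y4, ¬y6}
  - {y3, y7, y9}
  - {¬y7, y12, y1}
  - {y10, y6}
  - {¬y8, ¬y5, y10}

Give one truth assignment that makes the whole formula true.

y1=True, y2=False, y3=False, y4=True, y5=True, y6=True, y7=True, y8=True, y9=False, y10=True, y11=True, y12=True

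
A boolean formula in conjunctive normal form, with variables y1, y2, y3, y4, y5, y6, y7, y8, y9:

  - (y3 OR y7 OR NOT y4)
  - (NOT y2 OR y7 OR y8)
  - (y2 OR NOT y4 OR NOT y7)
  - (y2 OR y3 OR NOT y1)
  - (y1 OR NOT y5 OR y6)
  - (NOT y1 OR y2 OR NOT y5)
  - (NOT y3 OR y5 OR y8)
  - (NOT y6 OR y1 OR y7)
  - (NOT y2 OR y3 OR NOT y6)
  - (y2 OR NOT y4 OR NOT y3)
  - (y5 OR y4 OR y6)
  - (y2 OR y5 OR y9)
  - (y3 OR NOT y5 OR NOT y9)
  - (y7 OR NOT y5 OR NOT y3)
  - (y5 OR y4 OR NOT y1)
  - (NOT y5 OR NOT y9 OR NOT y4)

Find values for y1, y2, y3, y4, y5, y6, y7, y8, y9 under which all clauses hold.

y1=F, y2=T, y3=T, y4=T, y5=F, y6=T, y7=T, y8=T, y9=T

y8 occurs only positively in the remaining clauses — set y8 = True.
Try y1 = False.
The remaining clauses are satisfied by y2 = True, y3 = True, y4 = True, y5 = False, y6 = True, y7 = True, y9 = True.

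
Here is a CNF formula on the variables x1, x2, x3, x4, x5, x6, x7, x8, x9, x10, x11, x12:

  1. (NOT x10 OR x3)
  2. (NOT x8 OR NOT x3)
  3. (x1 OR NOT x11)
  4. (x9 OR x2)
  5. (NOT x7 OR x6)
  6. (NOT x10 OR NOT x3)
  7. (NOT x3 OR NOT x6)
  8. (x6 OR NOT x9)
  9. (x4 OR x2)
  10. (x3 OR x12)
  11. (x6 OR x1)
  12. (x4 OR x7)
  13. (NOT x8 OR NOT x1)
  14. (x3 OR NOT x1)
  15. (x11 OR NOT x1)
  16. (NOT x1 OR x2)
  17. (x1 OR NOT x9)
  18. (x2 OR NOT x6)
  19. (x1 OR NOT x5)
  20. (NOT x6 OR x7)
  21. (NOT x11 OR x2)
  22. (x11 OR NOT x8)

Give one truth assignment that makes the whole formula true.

Pure literal: x2 appears only positively; assign x2 = True.
x4 occurs only positively in the remaining clauses — set x4 = True.
Branch on x1: take x1 = True.
  then x8 is forced to False.
  then x3 is forced to True.
  then x10 is forced to False.
  then x6 is forced to False.
  then x7 is forced to False.
  then x9 is forced to False.
  then x11 is forced to True.
x5, x12 are now unconstrained; take x5 = False, x12 = False.
Every clause has at least one true literal under this assignment.

x1 = True, x2 = True, x3 = True, x4 = True, x5 = False, x6 = False, x7 = False, x8 = False, x9 = False, x10 = False, x11 = True, x12 = False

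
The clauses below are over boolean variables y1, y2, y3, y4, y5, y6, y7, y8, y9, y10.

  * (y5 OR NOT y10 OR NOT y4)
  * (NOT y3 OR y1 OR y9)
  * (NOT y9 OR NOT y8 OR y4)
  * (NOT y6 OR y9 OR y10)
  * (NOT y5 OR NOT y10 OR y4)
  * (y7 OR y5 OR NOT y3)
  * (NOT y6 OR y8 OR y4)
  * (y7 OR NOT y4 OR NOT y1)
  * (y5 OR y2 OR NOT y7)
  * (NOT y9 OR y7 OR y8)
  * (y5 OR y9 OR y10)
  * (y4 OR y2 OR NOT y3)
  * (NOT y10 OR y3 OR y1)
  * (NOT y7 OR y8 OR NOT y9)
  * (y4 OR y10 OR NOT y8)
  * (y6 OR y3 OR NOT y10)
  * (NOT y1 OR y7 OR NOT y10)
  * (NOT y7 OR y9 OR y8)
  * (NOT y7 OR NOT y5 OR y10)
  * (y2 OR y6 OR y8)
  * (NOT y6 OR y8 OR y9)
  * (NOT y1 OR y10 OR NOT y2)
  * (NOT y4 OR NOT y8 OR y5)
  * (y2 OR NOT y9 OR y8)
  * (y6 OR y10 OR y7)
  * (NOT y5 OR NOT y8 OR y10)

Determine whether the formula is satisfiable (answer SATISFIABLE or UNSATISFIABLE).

SATISFIABLE

Branch on y1: take y1 = True.
Try y2 = True.
  then y10 is forced to True.
  then y7 is forced to True.
The remaining clauses are satisfied by y3 = True, y4 = False, y5 = False, y6 = True, y8 = True, y9 = False.
Every clause has at least one true literal under this assignment.
So y1 = True, y2 = True, y3 = True, y4 = False, y5 = False, y6 = True, y7 = True, y8 = True, y9 = False, y10 = True is a satisfying assignment.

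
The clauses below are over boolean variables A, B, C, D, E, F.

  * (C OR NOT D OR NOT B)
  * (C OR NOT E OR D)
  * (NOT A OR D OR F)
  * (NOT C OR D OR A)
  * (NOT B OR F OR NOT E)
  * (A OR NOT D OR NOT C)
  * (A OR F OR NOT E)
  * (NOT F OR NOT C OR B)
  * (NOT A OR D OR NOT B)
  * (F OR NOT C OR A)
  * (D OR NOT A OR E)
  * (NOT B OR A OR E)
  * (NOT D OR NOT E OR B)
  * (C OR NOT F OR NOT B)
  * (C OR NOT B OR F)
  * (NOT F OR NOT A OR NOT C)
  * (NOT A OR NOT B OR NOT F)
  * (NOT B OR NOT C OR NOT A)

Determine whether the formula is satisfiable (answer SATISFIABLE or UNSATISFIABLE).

SATISFIABLE

Try A = True.
The remaining clauses are satisfied by B = False, C = False, D = True, E = False, F = False.
Every clause has at least one true literal under this assignment.
So A=T, B=F, C=F, D=T, E=F, F=F is a satisfying assignment.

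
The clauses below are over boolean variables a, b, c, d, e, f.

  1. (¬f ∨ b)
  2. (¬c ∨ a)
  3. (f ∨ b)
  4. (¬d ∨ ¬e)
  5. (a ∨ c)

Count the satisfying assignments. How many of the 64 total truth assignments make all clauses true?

12

Case analysis on a and b:
  a=T, b=T: c, f free; 3 ways for (d,e) × 2^2 = 12.
  a=T, b=F: a clause becomes empty — 0.
  a=F, b=T: a clause becomes empty — 0.
  a=F, b=F: a clause becomes empty — 0.
Total: 12 + 0 + 0 + 0 = 12.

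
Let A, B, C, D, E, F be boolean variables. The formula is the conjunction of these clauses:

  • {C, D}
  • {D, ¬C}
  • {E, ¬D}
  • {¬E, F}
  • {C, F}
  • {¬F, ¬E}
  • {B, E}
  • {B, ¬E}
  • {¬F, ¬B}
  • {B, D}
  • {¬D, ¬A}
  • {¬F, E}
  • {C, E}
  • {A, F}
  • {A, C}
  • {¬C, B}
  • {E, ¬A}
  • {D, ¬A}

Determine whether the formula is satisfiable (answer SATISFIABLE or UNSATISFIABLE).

UNSATISFIABLE

E = True:
  propagation gives F=True; an empty clause results — contradiction.
E = False:
  propagation gives D=False, C=True; an empty clause results — contradiction.
Every branch closes, so no satisfying assignment exists.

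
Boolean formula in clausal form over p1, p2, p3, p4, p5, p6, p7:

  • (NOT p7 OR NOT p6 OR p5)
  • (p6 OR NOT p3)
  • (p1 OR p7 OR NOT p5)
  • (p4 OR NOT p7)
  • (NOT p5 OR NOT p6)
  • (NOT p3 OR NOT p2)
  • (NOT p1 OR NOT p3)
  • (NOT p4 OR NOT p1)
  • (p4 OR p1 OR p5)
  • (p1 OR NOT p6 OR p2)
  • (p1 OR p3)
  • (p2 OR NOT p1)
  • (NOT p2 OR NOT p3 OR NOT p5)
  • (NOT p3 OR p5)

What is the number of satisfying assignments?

The models are:
  p1=1 p2=1 p3=0 p4=0 p5=0 p6=0 p7=0
  p1=1 p2=1 p3=0 p4=0 p5=0 p6=1 p7=0
  p1=1 p2=1 p3=0 p4=0 p5=1 p6=0 p7=0
Count: 3.

3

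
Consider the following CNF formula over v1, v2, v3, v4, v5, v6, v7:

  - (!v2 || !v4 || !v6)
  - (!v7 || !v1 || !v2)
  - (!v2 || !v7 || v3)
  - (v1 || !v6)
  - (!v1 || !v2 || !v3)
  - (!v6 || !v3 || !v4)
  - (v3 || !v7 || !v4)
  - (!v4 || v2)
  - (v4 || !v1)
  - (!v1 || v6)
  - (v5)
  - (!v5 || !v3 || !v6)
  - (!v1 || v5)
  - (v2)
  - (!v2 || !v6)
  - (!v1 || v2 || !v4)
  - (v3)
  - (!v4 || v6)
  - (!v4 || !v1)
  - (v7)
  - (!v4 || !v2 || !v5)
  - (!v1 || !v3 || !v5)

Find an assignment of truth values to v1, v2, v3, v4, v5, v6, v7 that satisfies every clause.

v1=False, v2=True, v3=True, v4=False, v5=True, v6=False, v7=True

(v5) is a unit clause, so v5 = True.
(v2) is a unit clause, so v2 = True.
(!v6) is a unit clause, so v6 = False.
(!v1) is a unit clause, so v1 = False.
Unit propagation: (v3) forces v3 = True.
Unit propagation: (!v4) forces v4 = False.
The clause (v7) is unit: v7 must be True.
Every clause has at least one true literal under this assignment.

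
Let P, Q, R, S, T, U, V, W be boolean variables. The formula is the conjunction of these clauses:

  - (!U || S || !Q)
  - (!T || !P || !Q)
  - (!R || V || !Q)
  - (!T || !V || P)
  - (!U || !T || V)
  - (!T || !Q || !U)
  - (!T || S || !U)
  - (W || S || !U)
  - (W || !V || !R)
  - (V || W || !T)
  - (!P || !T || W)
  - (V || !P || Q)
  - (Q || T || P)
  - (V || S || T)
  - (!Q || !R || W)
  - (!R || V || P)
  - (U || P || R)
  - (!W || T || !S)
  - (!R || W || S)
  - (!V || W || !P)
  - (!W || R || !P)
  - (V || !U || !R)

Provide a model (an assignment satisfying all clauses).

P=F, Q=T, R=T, S=F, T=F, U=F, V=T, W=T

Branch on P: take P = False.
The remaining clauses are satisfied by Q = True, R = True, S = False, T = False, U = False, V = True, W = True.
Every clause has at least one true literal under this assignment.
Check each clause:
  1. (S || !U || !Q) — !U is true.
  2. (!Q || !T || !P) — !T is true.
  3. (!R || V || !Q) — V is true.
  4. (P || !V || !T) — !T is true.
  5. (!U || V || !T) — !U is true.
  6. (!Q || !U || !T) — !U is true.
  7. (S || !T || !U) — !U is true.
  8. (S || W || !U) — W is true.
  9. (W || !V || !R) — W is true.
  10. (!T || W || V) — W is true.
  11. (!T || !P || W) — W is true.
  12. (!P || V || Q) — Q is true.
  13. (P || Q || T) — Q is true.
  14. (S || T || V) — V is true.
  15. (!R || W || !Q) — W is true.
  16. (P || V || !R) — V is true.
  17. (U || P || R) — R is true.
  18. (T || !W || !S) — !S is true.
  19. (W || S || !R) — W is true.
  20. (!V || !P || W) — W is true.
  21. (R || !W || !P) — R is true.
  22. (!U || !R || V) — !U is true.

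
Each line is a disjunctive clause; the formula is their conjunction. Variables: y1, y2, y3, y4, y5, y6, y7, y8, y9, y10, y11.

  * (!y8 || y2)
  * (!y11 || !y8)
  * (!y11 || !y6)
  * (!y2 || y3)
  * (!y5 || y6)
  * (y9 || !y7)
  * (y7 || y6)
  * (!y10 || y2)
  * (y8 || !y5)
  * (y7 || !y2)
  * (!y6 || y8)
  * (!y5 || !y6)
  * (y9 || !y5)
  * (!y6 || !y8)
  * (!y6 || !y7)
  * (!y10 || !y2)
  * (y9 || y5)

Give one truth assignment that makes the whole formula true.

y1=False, y2=False, y3=False, y4=False, y5=False, y6=False, y7=True, y8=False, y9=True, y10=False, y11=True

Check each clause:
  1. (!y8 || y2) — !y8 is true.
  2. (!y8 || !y11) — !y8 is true.
  3. (!y11 || !y6) — !y6 is true.
  4. (y3 || !y2) — !y2 is true.
  5. (y6 || !y5) — !y5 is true.
  6. (!y7 || y9) — y9 is true.
  7. (y7 || y6) — y7 is true.
  8. (y2 || !y10) — !y10 is true.
  9. (!y5 || y8) — !y5 is true.
  10. (y7 || !y2) — !y2 is true.
  11. (!y6 || y8) — !y6 is true.
  12. (!y5 || !y6) — !y6 is true.
  13. (y9 || !y5) — y9 is true.
  14. (!y8 || !y6) — !y8 is true.
  15. (!y6 || !y7) — !y6 is true.
  16. (!y2 || !y10) — !y2 is true.
  17. (y9 || y5) — y9 is true.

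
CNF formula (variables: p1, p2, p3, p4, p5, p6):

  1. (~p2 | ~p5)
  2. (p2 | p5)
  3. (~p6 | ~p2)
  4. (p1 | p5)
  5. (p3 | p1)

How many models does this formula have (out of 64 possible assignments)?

16

Split on p2, then p5.
  p2=1, p5=1: a clause becomes empty — 0.
  p2=1, p5=0: remaining (p1,p3,p4,p6) ∈ {(1,0,0,0); (1,0,1,0); (1,1,0,0); (1,1,1,0)} — 4.
  p2=0, p5=1: p4, p6 free; 3 ways for (p1,p3) × 2^2 = 12.
  p2=0, p5=0: a clause becomes empty — 0.
Total: 0 + 4 + 12 + 0 = 16.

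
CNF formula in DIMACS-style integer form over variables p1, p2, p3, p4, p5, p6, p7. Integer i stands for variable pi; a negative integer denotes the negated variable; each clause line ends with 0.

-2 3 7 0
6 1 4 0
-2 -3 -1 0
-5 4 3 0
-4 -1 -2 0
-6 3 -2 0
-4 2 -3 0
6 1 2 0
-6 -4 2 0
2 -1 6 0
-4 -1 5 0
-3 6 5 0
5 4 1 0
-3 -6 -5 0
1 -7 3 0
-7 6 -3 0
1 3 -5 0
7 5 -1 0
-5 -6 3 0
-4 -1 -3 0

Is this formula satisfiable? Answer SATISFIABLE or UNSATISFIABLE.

Branch on p1: take p1 = False.
Branch on p2: take p2 = True.
Set p3 = True and propagate.
The remaining clauses are satisfied by p4 = True, p5 = False, p6 = True, p7 = False.
So p1=F, p2=T, p3=T, p4=T, p5=F, p6=T, p7=F is a satisfying assignment.

SATISFIABLE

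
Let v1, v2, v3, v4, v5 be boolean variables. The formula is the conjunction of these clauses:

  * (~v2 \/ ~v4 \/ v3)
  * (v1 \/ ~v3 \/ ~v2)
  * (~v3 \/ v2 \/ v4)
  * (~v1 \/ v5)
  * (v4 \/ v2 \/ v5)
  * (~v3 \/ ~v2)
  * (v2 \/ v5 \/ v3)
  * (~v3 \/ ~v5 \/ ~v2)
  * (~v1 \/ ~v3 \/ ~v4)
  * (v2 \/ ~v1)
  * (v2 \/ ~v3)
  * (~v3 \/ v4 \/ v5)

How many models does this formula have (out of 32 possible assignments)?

5

The models are:
  v1=0 v2=0 v3=0 v4=0 v5=1
  v1=0 v2=0 v3=0 v4=1 v5=1
  v1=0 v2=1 v3=0 v4=0 v5=0
  v1=0 v2=1 v3=0 v4=0 v5=1
  v1=1 v2=1 v3=0 v4=0 v5=1
That's 5 in total.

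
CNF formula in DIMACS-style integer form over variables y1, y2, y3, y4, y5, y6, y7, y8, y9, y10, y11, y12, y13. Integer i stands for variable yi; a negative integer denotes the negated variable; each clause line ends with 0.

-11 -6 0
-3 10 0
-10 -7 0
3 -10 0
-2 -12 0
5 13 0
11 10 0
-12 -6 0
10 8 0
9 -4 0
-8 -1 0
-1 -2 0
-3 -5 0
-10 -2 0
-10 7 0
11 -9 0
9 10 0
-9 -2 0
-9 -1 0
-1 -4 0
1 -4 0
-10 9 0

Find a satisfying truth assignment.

y1=False  y2=False  y3=False  y4=False  y5=True  y6=False  y7=False  y8=True  y9=True  y10=False  y11=True  y12=True  y13=False

Pure literal: y2 appears only negated; assign y2 = False.
Pure literal: y4 appears only negated; assign y4 = False.
Set y1 = False and propagate.
Set y3 = False and propagate.
  then y10 is forced to False.
  then y11 is forced to True.
  then y6 is forced to False.
  then y8 is forced to True.
  then y9 is forced to True.
The remaining clauses are satisfied by y5 = True, y7 = False, y12 = True, y13 = False.
Every clause has at least one true literal under this assignment.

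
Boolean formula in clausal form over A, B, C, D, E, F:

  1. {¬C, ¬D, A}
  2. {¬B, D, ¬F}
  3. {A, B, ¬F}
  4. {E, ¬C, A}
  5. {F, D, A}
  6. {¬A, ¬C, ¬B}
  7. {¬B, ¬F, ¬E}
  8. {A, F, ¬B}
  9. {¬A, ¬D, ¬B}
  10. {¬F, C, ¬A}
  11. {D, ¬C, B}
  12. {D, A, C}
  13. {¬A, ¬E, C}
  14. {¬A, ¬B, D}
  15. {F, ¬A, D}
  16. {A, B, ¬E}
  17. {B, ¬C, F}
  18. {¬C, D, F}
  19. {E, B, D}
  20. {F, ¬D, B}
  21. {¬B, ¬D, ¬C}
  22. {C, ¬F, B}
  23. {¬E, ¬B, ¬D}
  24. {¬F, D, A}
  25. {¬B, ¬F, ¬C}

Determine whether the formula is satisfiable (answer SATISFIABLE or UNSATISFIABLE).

Try A = False.
Branch on B: take B = True.
  then F is forced to True.
  then D is forced to True.
  then C is forced to False.
  then E is forced to False.
So A=False, B=True, C=False, D=True, E=False, F=True is a satisfying assignment.

SATISFIABLE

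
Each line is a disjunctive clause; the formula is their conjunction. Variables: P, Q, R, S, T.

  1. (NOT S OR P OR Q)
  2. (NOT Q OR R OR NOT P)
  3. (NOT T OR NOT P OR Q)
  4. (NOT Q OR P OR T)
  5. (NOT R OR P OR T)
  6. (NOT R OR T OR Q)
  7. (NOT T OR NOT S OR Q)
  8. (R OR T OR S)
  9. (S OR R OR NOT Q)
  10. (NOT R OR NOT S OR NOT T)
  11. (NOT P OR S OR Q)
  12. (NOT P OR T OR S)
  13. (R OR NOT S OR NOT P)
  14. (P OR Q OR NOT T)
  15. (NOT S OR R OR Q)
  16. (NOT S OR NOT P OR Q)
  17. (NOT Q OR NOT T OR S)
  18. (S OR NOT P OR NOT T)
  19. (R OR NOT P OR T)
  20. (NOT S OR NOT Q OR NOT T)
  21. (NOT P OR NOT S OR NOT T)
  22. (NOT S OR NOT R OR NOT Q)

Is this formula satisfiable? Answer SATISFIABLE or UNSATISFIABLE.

UNSATISFIABLE

S = True:
  Q = True:
    propagation gives T=False, P=True, R=True; an empty clause results — contradiction.
  Q = False:
    propagation gives P=True; an empty clause results — contradiction.
S = False:
  T = True:
    propagation gives Q=False, P=False; an empty clause results — contradiction.
  T = False:
    propagation gives R=True, P=True; an empty clause results — contradiction.
Every branch closes, so no satisfying assignment exists.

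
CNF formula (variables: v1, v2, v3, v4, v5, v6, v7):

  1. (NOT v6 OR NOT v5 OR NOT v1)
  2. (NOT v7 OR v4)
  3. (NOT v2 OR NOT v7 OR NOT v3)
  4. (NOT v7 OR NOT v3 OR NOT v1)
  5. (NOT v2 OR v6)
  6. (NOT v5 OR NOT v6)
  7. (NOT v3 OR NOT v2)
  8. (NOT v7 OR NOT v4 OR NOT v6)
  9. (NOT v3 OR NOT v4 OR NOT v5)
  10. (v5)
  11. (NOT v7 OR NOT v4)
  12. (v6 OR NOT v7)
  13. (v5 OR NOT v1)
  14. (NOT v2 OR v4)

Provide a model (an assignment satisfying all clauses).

v1=T  v2=F  v3=F  v4=F  v5=T  v6=F  v7=F

Check each clause:
  1. (NOT v1 OR NOT v6 OR NOT v5) — NOT v6 is true.
  2. (v4 OR NOT v7) — NOT v7 is true.
  3. (NOT v3 OR NOT v2 OR NOT v7) — NOT v7 is true.
  4. (NOT v3 OR NOT v7 OR NOT v1) — NOT v7 is true.
  5. (v6 OR NOT v2) — NOT v2 is true.
  6. (NOT v5 OR NOT v6) — NOT v6 is true.
  7. (NOT v2 OR NOT v3) — NOT v3 is true.
  8. (NOT v7 OR NOT v4 OR NOT v6) — NOT v7 is true.
  9. (NOT v4 OR NOT v3 OR NOT v5) — NOT v4 is true.
  10. (v5) — v5 is true.
  11. (NOT v7 OR NOT v4) — NOT v7 is true.
  12. (v6 OR NOT v7) — NOT v7 is true.
  13. (NOT v1 OR v5) — v5 is true.
  14. (NOT v2 OR v4) — NOT v2 is true.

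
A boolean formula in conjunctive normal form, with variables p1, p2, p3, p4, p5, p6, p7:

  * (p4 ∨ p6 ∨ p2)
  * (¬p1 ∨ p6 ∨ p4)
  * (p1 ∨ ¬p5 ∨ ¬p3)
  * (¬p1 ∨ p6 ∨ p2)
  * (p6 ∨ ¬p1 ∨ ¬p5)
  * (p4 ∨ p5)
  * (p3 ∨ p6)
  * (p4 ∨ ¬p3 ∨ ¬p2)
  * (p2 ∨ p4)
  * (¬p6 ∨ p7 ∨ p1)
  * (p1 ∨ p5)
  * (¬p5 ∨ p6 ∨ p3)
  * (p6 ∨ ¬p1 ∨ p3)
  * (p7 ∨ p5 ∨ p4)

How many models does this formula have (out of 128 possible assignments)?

Case analysis on p6 and p1:
  p6=T, p1=T: p7 free; 9 ways for (p2,p3,p4,p5) × 2^1 = 18.
  p6=T, p1=F: remaining (p2,p3,p4,p5,p7) ∈ {(F,F,T,T,T); (T,F,F,T,T); (T,F,T,T,T)} — 3.
  p6=F, p1=T: remaining (p2,p3,p4,p5,p7) ∈ {(T,T,T,F,F); (T,T,T,F,T)} — 2.
  p6=F, p1=F: a clause becomes empty — 0.
Total: 18 + 3 + 2 + 0 = 23.

23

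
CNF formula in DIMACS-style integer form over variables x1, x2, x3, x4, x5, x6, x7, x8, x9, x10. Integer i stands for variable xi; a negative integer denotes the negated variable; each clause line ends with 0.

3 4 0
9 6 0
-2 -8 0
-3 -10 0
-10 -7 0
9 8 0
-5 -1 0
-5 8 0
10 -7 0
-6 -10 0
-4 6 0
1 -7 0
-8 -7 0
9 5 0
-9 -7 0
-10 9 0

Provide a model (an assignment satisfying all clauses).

x2 occurs only negated in the remaining clauses — set x2 = False.
Pure literal: x7 appears only negated; assign x7 = False.
Branch on x1: take x1 = False.
For the remaining variables, x3 = True, x4 = False, x5 = False, x6 = False, x8 = True, x9 = True, x10 = False works.
Every clause has at least one true literal under this assignment.

x1=False, x2=False, x3=True, x4=False, x5=False, x6=False, x7=False, x8=True, x9=True, x10=False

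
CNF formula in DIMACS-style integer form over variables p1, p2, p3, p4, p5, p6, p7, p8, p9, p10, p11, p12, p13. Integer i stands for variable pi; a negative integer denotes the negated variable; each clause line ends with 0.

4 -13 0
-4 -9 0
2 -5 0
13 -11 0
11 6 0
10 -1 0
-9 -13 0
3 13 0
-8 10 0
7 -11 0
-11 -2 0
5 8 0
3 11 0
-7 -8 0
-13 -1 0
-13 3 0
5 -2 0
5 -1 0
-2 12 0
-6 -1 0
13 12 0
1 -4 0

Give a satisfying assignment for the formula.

Pure literal: p3 appears only positively; assign p3 = True.
Pure literal: p10 appears only positively; assign p10 = True.
Branch on p1: take p1 = False.
  then p4 is forced to False.
  then p13 is forced to False.
  then p11 is forced to False.
  then p6 is forced to True.
  then p12 is forced to True.
Branch on p2: take p2 = True.
  then p5 is forced to True.
Set p7 = False and propagate.
p8, p9 are now unconstrained; take p8 = False, p9 = True.
Check each clause:
  1. (p4 || !p13) — !p13 is true.
  2. (!p4 || !p9) — !p4 is true.
  3. (p2 || !p5) — p2 is true.
  4. (!p11 || p13) — !p11 is true.
  5. (p11 || p6) — p6 is true.
  6. (!p1 || p10) — p10 is true.
  7. (!p9 || !p13) — !p13 is true.
  8. (p3 || p13) — p3 is true.
  9. (p10 || !p8) — !p8 is true.
  10. (p7 || !p11) — !p11 is true.
  11. (!p11 || !p2) — !p11 is true.
  12. (p5 || p8) — p5 is true.
  13. (p11 || p3) — p3 is true.
  14. (!p8 || !p7) — !p8 is true.
  15. (!p1 || !p13) — !p13 is true.
  16. (!p13 || p3) — p3 is true.
  17. (p5 || !p2) — p5 is true.
  18. (p5 || !p1) — p5 is true.
  19. (!p2 || p12) — p12 is true.
  20. (!p1 || !p6) — !p1 is true.
  21. (p12 || p13) — p12 is true.
  22. (!p4 || p1) — !p4 is true.

p1=False  p2=True  p3=True  p4=False  p5=True  p6=True  p7=False  p8=False  p9=True  p10=True  p11=False  p12=True  p13=False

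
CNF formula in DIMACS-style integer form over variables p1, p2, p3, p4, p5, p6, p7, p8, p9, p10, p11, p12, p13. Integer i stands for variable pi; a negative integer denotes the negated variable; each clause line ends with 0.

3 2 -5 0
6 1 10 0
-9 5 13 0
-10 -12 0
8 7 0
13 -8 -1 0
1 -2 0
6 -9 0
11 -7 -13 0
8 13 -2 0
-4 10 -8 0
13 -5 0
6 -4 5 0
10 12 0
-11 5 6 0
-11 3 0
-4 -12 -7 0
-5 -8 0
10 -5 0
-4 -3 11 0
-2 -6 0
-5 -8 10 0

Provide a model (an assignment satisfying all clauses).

p1=1, p2=0, p3=1, p4=0, p5=0, p6=1, p7=1, p8=0, p9=0, p10=1, p11=1, p12=0, p13=1

Pure literal: p4 appears only negated; assign p4 = False.
Pure literal: p9 appears only negated; assign p9 = False.
Try p1 = True.
Set p2 = False and propagate.
The remaining clauses are satisfied by p3 = True, p5 = False, p6 = True, p7 = True, p8 = False, p10 = True, p11 = True, p12 = False, p13 = True.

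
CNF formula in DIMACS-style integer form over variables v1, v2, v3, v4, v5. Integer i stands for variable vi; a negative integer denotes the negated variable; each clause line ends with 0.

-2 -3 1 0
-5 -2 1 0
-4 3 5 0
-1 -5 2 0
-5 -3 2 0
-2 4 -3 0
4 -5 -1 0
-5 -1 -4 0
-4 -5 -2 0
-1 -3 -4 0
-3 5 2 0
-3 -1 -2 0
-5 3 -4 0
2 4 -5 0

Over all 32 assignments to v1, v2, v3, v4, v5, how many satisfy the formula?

4

The models are:
  v1=0 v2=0 v3=0 v4=0 v5=0
  v1=0 v2=1 v3=0 v4=0 v5=0
  v1=1 v2=0 v3=0 v4=0 v5=0
  v1=1 v2=1 v3=0 v4=0 v5=0
Count: 4.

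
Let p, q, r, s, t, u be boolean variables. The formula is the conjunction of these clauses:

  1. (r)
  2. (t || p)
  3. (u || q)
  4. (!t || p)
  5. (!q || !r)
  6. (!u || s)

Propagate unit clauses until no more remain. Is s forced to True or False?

True

(r) stands alone — r = True.
(!q || !r) with r = True leaves only !q, so q = False.
(q || u): since q = False, the clause reduces to (u). u = True.
(s || !u) with u = True leaves only s, so s = True.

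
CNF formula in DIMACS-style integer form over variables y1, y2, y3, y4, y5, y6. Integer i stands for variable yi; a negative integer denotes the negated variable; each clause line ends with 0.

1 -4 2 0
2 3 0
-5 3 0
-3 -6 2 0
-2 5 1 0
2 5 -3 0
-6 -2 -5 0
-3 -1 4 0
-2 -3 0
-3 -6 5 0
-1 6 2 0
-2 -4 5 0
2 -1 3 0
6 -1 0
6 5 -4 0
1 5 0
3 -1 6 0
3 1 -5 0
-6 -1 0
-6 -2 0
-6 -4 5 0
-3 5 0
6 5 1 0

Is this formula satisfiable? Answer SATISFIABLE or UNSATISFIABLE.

SATISFIABLE

Try y1 = False.
  then y5 is forced to True.
  then y3 is forced to True.
  then y2 is forced to False.
  then y4 is forced to False.
  then y6 is forced to False.
Every clause has at least one true literal under this assignment.
So y1 = 0, y2 = 0, y3 = 1, y4 = 0, y5 = 1, y6 = 0 is a satisfying assignment.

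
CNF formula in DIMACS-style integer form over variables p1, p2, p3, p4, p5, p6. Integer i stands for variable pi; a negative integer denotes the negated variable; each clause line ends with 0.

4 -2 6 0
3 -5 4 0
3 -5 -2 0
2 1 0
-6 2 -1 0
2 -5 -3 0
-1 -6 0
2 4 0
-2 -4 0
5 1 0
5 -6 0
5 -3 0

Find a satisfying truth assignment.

p1=True, p2=False, p3=False, p4=True, p5=False, p6=False

Set p1 = True and propagate.
  then p6 is forced to False.
Set p2 = False and propagate.
  then p4 is forced to True.
Branch on p3: take p3 = False.
p5 is now unconstrained; take p5 = False.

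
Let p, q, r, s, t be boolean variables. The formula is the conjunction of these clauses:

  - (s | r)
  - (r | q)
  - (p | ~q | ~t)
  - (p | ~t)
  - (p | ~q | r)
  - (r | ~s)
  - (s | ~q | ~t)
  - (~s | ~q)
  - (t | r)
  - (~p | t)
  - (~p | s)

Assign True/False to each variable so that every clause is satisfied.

p = F  q = F  r = T  s = T  t = F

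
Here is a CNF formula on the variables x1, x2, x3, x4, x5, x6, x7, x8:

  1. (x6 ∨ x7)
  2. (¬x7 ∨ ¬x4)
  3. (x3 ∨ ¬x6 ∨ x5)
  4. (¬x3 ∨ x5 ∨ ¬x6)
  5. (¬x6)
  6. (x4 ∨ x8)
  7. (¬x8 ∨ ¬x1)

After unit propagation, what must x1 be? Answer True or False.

False

Unit clause (¬x6) sets x6 = False.
From (x7 ∨ x6) and x6 = False: x7 = True.
(¬x7 ∨ ¬x4): since x7 = True, the clause reduces to (¬x4). x4 = False.
(x4 ∨ x8): since x4 = False, the clause reduces to (x8). x8 = True.
In (¬x1 ∨ ¬x8), ¬x8 is now false; ¬x1 must hold, so x1 = False.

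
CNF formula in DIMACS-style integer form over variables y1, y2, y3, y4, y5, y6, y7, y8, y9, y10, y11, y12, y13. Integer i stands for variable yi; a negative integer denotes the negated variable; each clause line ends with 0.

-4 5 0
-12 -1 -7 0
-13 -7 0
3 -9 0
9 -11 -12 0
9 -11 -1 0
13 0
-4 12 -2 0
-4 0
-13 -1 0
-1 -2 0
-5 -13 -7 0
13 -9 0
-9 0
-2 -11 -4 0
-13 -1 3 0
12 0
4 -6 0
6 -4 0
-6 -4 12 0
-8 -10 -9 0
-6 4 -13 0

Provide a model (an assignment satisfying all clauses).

y1=False, y2=True, y3=False, y4=False, y5=True, y6=False, y7=False, y8=False, y9=False, y10=True, y11=False, y12=True, y13=True

Check each clause:
  1. (NOT y4 OR y5) — NOT y4 is true.
  2. (NOT y7 OR NOT y1 OR NOT y12) — NOT y7 is true.
  3. (NOT y13 OR NOT y7) — NOT y7 is true.
  4. (y3 OR NOT y9) — NOT y9 is true.
  5. (NOT y11 OR NOT y12 OR y9) — NOT y11 is true.
  6. (NOT y1 OR NOT y11 OR y9) — NOT y11 is true.
  7. (y13) — y13 is true.
  8. (NOT y4 OR NOT y2 OR y12) — y12 is true.
  9. (NOT y4) — NOT y4 is true.
  10. (NOT y13 OR NOT y1) — NOT y1 is true.
  11. (NOT y2 OR NOT y1) — NOT y1 is true.
  12. (NOT y7 OR NOT y13 OR NOT y5) — NOT y7 is true.
  13. (NOT y9 OR y13) — y13 is true.
  14. (NOT y9) — NOT y9 is true.
  15. (NOT y11 OR NOT y2 OR NOT y4) — NOT y4 is true.
  16. (NOT y13 OR NOT y1 OR y3) — NOT y1 is true.
  17. (y12) — y12 is true.
  18. (y4 OR NOT y6) — NOT y6 is true.
  19. (NOT y4 OR y6) — NOT y4 is true.
  20. (NOT y4 OR y12 OR NOT y6) — NOT y6 is true.
  21. (NOT y9 OR NOT y8 OR NOT y10) — NOT y8 is true.
  22. (NOT y6 OR NOT y13 OR y4) — NOT y6 is true.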